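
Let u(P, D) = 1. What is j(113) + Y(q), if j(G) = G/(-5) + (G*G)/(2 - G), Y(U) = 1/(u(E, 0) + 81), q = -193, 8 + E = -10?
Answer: -6263261/45510 ≈ -137.62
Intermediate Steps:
E = -18 (E = -8 - 10 = -18)
Y(U) = 1/82 (Y(U) = 1/(1 + 81) = 1/82)
j(G) = -G/5 + G**2/(2 - G) (j(G) = G*(-1/5) + G**2/(2 - G) = -G/5 + G**2/(2 - G))
j(113) + Y(q) = (2/5)*113*(1 - 3*113)/(-2 + 113) + 1/82 = (2/5)*113*(1 - 339)/111 + 1/82 = (2/5)*113*(1/111)*(-338) + 1/82 = -76388/555 + 1/82 = -6263261/45510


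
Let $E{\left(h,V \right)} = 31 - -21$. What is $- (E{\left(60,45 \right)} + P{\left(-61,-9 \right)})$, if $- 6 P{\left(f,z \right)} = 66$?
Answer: $-41$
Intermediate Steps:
$E{\left(h,V \right)} = 52$ ($E{\left(h,V \right)} = 31 + 21 = 52$)
$P{\left(f,z \right)} = -11$ ($P{\left(f,z \right)} = \left(- \frac{1}{6}\right) 66 = -11$)
$- (E{\left(60,45 \right)} + P{\left(-61,-9 \right)}) = - (52 - 11) = \left(-1\right) 41 = -41$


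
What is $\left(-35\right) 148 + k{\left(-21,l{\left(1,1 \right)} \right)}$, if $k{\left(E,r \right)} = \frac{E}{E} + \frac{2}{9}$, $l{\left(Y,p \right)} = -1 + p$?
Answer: $- \frac{46609}{9} \approx -5178.8$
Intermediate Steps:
$k{\left(E,r \right)} = \frac{11}{9}$ ($k{\left(E,r \right)} = 1 + 2 \cdot \frac{1}{9} = 1 + \frac{2}{9} = \frac{11}{9}$)
$\left(-35\right) 148 + k{\left(-21,l{\left(1,1 \right)} \right)} = \left(-35\right) 148 + \frac{11}{9} = -5180 + \frac{11}{9} = - \frac{46609}{9}$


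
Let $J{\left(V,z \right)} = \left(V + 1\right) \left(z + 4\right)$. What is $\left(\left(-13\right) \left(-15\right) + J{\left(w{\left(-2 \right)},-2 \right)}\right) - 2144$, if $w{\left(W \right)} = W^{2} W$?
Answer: $-1963$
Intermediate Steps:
$w{\left(W \right)} = W^{3}$
$J{\left(V,z \right)} = \left(1 + V\right) \left(4 + z\right)$
$\left(\left(-13\right) \left(-15\right) + J{\left(w{\left(-2 \right)},-2 \right)}\right) - 2144 = \left(\left(-13\right) \left(-15\right) + \left(4 - 2 + 4 \left(-2\right)^{3} + \left(-2\right)^{3} \left(-2\right)\right)\right) - 2144 = \left(195 + \left(4 - 2 + 4 \left(-8\right) - -16\right)\right) - 2144 = \left(195 + \left(4 - 2 - 32 + 16\right)\right) - 2144 = \left(195 - 14\right) - 2144 = 181 - 2144 = -1963$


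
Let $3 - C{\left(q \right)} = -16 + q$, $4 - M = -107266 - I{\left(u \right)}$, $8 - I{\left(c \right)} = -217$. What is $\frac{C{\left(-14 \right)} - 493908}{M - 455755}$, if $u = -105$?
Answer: $\frac{98775}{69652} \approx 1.4181$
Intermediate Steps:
$I{\left(c \right)} = 225$ ($I{\left(c \right)} = 8 - -217 = 8 + 217 = 225$)
$M = 107495$ ($M = 4 - \left(-107266 - 225\right) = 4 - -107491 = 4 + 107491 = 107495$)
$C{\left(q \right)} = 19 - q$ ($C{\left(q \right)} = 3 - \left(-16 + q\right) = 19 - q$)
$\frac{C{\left(-14 \right)} - 493908}{M - 455755} = \frac{\left(19 - -14\right) - 493908}{107495 - 455755} = \frac{\left(19 + 14\right) - 493908}{-348260} = \left(33 - 493908\right) \left(- \frac{1}{348260}\right) = \left(-493875\right) \left(- \frac{1}{348260}\right) = \frac{98775}{69652}$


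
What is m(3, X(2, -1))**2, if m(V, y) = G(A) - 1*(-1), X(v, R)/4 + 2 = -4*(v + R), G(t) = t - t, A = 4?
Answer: 1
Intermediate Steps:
G(t) = 0
X(v, R) = -8 - 16*R - 16*v (X(v, R) = -8 + 4*(-4*(v + R)) = -8 + 4*(-4*(R + v)) = -8 + 4*(-4*R - 4*v) = -8 + (-16*R - 16*v) = -8 - 16*R - 16*v)
m(V, y) = 1 (m(V, y) = 0 - 1*(-1) = 0 + 1 = 1)
m(3, X(2, -1))**2 = 1**2 = 1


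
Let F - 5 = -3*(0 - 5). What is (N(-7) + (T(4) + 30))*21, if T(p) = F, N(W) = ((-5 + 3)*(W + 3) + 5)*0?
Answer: 1050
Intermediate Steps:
F = 20 (F = 5 - 3*(0 - 5) = 5 - 3*(-5) = 5 + 15 = 20)
N(W) = 0 (N(W) = (-2*(3 + W) + 5)*0 = ((-6 - 2*W) + 5)*0 = (-1 - 2*W)*0 = 0)
T(p) = 20
(N(-7) + (T(4) + 30))*21 = (0 + (20 + 30))*21 = (0 + 50)*21 = 50*21 = 1050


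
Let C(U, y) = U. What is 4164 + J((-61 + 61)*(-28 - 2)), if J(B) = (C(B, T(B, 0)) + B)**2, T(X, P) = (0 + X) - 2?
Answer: 4164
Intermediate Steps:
T(X, P) = -2 + X (T(X, P) = X - 2 = -2 + X)
J(B) = 4*B**2 (J(B) = (B + B)**2 = (2*B)**2 = 4*B**2)
4164 + J((-61 + 61)*(-28 - 2)) = 4164 + 4*((-61 + 61)*(-28 - 2))**2 = 4164 + 4*(0*(-30))**2 = 4164 + 4*0**2 = 4164 + 4*0 = 4164 + 0 = 4164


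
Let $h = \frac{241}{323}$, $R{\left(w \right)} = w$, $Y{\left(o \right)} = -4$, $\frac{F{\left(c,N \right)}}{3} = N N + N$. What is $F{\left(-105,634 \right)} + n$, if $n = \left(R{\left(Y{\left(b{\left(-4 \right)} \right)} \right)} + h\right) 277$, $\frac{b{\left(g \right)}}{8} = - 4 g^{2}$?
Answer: $\frac{389818583}{323} \approx 1.2069 \cdot 10^{6}$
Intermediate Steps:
$F{\left(c,N \right)} = 3 N + 3 N^{2}$ ($F{\left(c,N \right)} = 3 \left(N N + N\right) = 3 \left(N^{2} + N\right) = 3 \left(N + N^{2}\right) = 3 N + 3 N^{2}$)
$b{\left(g \right)} = - 32 g^{2}$ ($b{\left(g \right)} = 8 \left(- 4 g^{2}\right) = - 32 g^{2}$)
$h = \frac{241}{323}$ ($h = 241 \cdot \frac{1}{323} = \frac{241}{323} \approx 0.74613$)
$n = - \frac{291127}{323}$ ($n = \left(-4 + \frac{241}{323}\right) 277 = \left(- \frac{1051}{323}\right) 277 = - \frac{291127}{323} \approx -901.32$)
$F{\left(-105,634 \right)} + n = 3 \cdot 634 \left(1 + 634\right) - \frac{291127}{323} = 3 \cdot 634 \cdot 635 - \frac{291127}{323} = 1207770 - \frac{291127}{323} = \frac{389818583}{323}$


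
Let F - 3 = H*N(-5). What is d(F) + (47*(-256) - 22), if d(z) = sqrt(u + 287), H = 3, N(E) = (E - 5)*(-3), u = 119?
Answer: -12054 + sqrt(406) ≈ -12034.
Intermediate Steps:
N(E) = 15 - 3*E (N(E) = (-5 + E)*(-3) = 15 - 3*E)
F = 93 (F = 3 + 3*(15 - 3*(-5)) = 3 + 3*(15 + 15) = 3 + 3*30 = 3 + 90 = 93)
d(z) = sqrt(406) (d(z) = sqrt(119 + 287) = sqrt(406))
d(F) + (47*(-256) - 22) = sqrt(406) + (47*(-256) - 22) = sqrt(406) + (-12032 - 22) = sqrt(406) - 12054 = -12054 + sqrt(406)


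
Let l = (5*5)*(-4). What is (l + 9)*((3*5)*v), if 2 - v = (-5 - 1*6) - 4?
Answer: -23205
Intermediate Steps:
l = -100 (l = 25*(-4) = -100)
v = 17 (v = 2 - ((-5 - 1*6) - 4) = 2 - ((-5 - 6) - 4) = 2 - (-11 - 4) = 2 - 1*(-15) = 2 + 15 = 17)
(l + 9)*((3*5)*v) = (-100 + 9)*((3*5)*17) = -1365*17 = -91*255 = -23205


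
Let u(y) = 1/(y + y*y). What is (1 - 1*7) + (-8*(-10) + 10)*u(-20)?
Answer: -219/38 ≈ -5.7632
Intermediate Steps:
u(y) = 1/(y + y²)
(1 - 1*7) + (-8*(-10) + 10)*u(-20) = (1 - 1*7) + (-8*(-10) + 10)*(1/((-20)*(1 - 20))) = (1 - 7) + (80 + 10)*(-1/20/(-19)) = -6 + 90*(-1/20*(-1/19)) = -6 + 90*(1/380) = -6 + 9/38 = -219/38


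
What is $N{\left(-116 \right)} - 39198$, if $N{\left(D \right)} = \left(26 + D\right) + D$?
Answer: $-39404$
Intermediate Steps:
$N{\left(D \right)} = 26 + 2 D$
$N{\left(-116 \right)} - 39198 = \left(26 + 2 \left(-116\right)\right) - 39198 = \left(26 - 232\right) - 39198 = -206 - 39198 = -39404$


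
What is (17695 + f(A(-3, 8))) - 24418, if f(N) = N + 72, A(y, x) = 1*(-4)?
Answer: -6655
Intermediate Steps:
A(y, x) = -4
f(N) = 72 + N
(17695 + f(A(-3, 8))) - 24418 = (17695 + (72 - 4)) - 24418 = (17695 + 68) - 24418 = 17763 - 24418 = -6655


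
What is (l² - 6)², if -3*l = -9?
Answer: 9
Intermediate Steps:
l = 3 (l = -⅓*(-9) = 3)
(l² - 6)² = (3² - 6)² = (9 - 6)² = 3² = 9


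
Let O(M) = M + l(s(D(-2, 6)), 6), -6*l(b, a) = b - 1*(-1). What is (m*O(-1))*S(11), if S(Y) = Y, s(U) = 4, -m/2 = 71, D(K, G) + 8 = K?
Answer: 8591/3 ≈ 2863.7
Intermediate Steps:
D(K, G) = -8 + K
m = -142 (m = -2*71 = -142)
l(b, a) = -1/6 - b/6 (l(b, a) = -(b - 1*(-1))/6 = -(b + 1)/6 = -(1 + b)/6 = -1/6 - b/6)
O(M) = -5/6 + M (O(M) = M + (-1/6 - 1/6*4) = M + (-1/6 - 2/3) = M - 5/6 = -5/6 + M)
(m*O(-1))*S(11) = -142*(-5/6 - 1)*11 = -142*(-11/6)*11 = (781/3)*11 = 8591/3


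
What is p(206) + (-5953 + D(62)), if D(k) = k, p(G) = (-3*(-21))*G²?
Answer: 2667577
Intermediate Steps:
p(G) = 63*G²
p(206) + (-5953 + D(62)) = 63*206² + (-5953 + 62) = 63*42436 - 5891 = 2673468 - 5891 = 2667577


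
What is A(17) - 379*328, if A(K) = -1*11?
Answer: -124323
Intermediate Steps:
A(K) = -11
A(17) - 379*328 = -11 - 379*328 = -11 - 124312 = -124323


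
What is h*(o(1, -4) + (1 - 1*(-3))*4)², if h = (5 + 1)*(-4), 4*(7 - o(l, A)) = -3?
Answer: -27075/2 ≈ -13538.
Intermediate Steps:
o(l, A) = 31/4 (o(l, A) = 7 - ¼*(-3) = 7 + ¾ = 31/4)
h = -24 (h = 6*(-4) = -24)
h*(o(1, -4) + (1 - 1*(-3))*4)² = -24*(31/4 + (1 - 1*(-3))*4)² = -24*(31/4 + (1 + 3)*4)² = -24*(31/4 + 4*4)² = -24*(31/4 + 16)² = -24*(95/4)² = -24*9025/16 = -27075/2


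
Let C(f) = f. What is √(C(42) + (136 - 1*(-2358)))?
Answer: 2*√634 ≈ 50.359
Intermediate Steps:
√(C(42) + (136 - 1*(-2358))) = √(42 + (136 - 1*(-2358))) = √(42 + (136 + 2358)) = √(42 + 2494) = √2536 = 2*√634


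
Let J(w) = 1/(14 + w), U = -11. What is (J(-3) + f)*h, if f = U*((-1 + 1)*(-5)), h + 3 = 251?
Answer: 248/11 ≈ 22.545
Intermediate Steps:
h = 248 (h = -3 + 251 = 248)
f = 0 (f = -11*(-1 + 1)*(-5) = -0*(-5) = -11*0 = 0)
(J(-3) + f)*h = (1/(14 - 3) + 0)*248 = (1/11 + 0)*248 = (1/11)*248 = 248/11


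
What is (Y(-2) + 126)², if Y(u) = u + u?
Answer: 14884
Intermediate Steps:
Y(u) = 2*u
(Y(-2) + 126)² = (2*(-2) + 126)² = (-4 + 126)² = 122² = 14884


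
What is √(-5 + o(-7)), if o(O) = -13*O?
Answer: √86 ≈ 9.2736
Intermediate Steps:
√(-5 + o(-7)) = √(-5 - 13*(-7)) = √(-5 + 91) = √86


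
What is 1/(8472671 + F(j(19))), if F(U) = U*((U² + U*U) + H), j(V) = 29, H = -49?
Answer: 1/8520028 ≈ 1.1737e-7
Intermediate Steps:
F(U) = U*(-49 + 2*U²) (F(U) = U*((U² + U*U) - 49) = U*((U² + U²) - 49) = U*(2*U² - 49) = U*(-49 + 2*U²))
1/(8472671 + F(j(19))) = 1/(8472671 + 29*(-49 + 2*29²)) = 1/(8472671 + 29*(-49 + 2*841)) = 1/(8472671 + 29*(-49 + 1682)) = 1/(8472671 + 29*1633) = 1/(8472671 + 47357) = 1/8520028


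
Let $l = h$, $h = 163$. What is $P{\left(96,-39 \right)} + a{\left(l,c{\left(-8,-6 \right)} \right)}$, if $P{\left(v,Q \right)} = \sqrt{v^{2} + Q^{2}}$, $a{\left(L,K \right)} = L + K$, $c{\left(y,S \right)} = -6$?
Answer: $157 + 3 \sqrt{1193} \approx 260.62$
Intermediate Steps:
$l = 163$
$a{\left(L,K \right)} = K + L$
$P{\left(v,Q \right)} = \sqrt{Q^{2} + v^{2}}$
$P{\left(96,-39 \right)} + a{\left(l,c{\left(-8,-6 \right)} \right)} = \sqrt{\left(-39\right)^{2} + 96^{2}} + \left(-6 + 163\right) = \sqrt{1521 + 9216} + 157 = \sqrt{10737} + 157 = 3 \sqrt{1193} + 157 = 157 + 3 \sqrt{1193}$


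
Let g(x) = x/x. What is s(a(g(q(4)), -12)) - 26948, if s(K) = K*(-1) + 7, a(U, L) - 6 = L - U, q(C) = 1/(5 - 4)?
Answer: -26934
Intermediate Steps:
q(C) = 1 (q(C) = 1/1 = 1)
g(x) = 1
a(U, L) = 6 + L - U (a(U, L) = 6 + (L - U) = 6 + L - U)
s(K) = 7 - K (s(K) = -K + 7 = 7 - K)
s(a(g(q(4)), -12)) - 26948 = (7 - (6 - 12 - 1*1)) - 26948 = (7 - (6 - 12 - 1)) - 26948 = (7 - 1*(-7)) - 26948 = (7 + 7) - 26948 = 14 - 26948 = -26934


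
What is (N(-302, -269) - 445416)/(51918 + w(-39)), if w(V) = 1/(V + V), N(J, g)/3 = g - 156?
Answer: -34841898/4049603 ≈ -8.6038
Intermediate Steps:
N(J, g) = -468 + 3*g (N(J, g) = 3*(g - 156) = 3*(-156 + g) = -468 + 3*g)
w(V) = 1/(2*V)
(N(-302, -269) - 445416)/(51918 + w(-39)) = ((-468 + 3*(-269)) - 445416)/(51918 + (½)/(-39)) = ((-468 - 807) - 445416)/(51918 + (½)*(-1/39)) = (-1275 - 445416)/(51918 - 1/78) = -446691/4049603/78 = -446691*78/4049603 = -34841898/4049603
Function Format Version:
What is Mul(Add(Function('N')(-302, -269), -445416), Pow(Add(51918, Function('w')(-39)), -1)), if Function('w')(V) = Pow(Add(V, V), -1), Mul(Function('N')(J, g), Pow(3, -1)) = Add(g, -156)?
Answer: Rational(-34841898, 4049603) ≈ -8.6038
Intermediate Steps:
Function('N')(J, g) = Add(-468, Mul(3, g)) (Function('N')(J, g) = Mul(3, Add(g, -156)) = Mul(3, Add(-156, g)) = Add(-468, Mul(3, g)))
Function('w')(V) = Mul(Rational(1, 2), Pow(V, -1)) (Function('w')(V) = Pow(Mul(2, V), -1) = Mul(Rational(1, 2), Pow(V, -1)))
Mul(Add(Function('N')(-302, -269), -445416), Pow(Add(51918, Function('w')(-39)), -1)) = Mul(Add(Add(-468, Mul(3, -269)), -445416), Pow(Add(51918, Mul(Rational(1, 2), Pow(-39, -1))), -1)) = Mul(Add(Add(-468, -807), -445416), Pow(Add(51918, Mul(Rational(1, 2), Rational(-1, 39))), -1)) = Mul(Add(-1275, -445416), Pow(Add(51918, Rational(-1, 78)), -1)) = Mul(-446691, Pow(Rational(4049603, 78), -1)) = Mul(-446691, Rational(78, 4049603)) = Rational(-34841898, 4049603)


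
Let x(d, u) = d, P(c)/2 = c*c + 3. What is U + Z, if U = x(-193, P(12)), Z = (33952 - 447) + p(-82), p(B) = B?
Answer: 33230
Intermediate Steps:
P(c) = 6 + 2*c² (P(c) = 2*(c*c + 3) = 2*(c² + 3) = 2*(3 + c²) = 6 + 2*c²)
Z = 33423 (Z = (33952 - 447) - 82 = 33505 - 82 = 33423)
U = -193
U + Z = -193 + 33423 = 33230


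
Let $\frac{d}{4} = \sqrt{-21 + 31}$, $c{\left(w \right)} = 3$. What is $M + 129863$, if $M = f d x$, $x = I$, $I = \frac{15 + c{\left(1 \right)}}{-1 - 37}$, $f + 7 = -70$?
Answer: $129863 + \frac{2772 \sqrt{10}}{19} \approx 1.3032 \cdot 10^{5}$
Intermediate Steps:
$f = -77$ ($f = -7 - 70 = -77$)
$d = 4 \sqrt{10}$ ($d = 4 \sqrt{-21 + 31} = 4 \sqrt{10} \approx 12.649$)
$I = - \frac{9}{19}$ ($I = \frac{15 + 3}{-1 - 37} = \frac{18}{-38} = 18 \left(- \frac{1}{38}\right) = - \frac{9}{19} \approx -0.47368$)
$x = - \frac{9}{19} \approx -0.47368$
$M = \frac{2772 \sqrt{10}}{19}$ ($M = - 77 \cdot 4 \sqrt{10} \left(- \frac{9}{19}\right) = - 308 \sqrt{10} \left(- \frac{9}{19}\right) = \frac{2772 \sqrt{10}}{19} \approx 461.36$)
$M + 129863 = \frac{2772 \sqrt{10}}{19} + 129863 = 129863 + \frac{2772 \sqrt{10}}{19}$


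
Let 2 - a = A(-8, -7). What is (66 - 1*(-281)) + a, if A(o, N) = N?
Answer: 356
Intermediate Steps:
a = 9 (a = 2 - 1*(-7) = 2 + 7 = 9)
(66 - 1*(-281)) + a = (66 - 1*(-281)) + 9 = (66 + 281) + 9 = 347 + 9 = 356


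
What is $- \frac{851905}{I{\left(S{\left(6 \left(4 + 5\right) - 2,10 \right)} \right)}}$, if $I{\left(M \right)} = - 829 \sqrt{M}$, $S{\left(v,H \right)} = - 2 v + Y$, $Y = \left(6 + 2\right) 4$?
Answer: $- \frac{851905 i \sqrt{2}}{9948} \approx - 121.11 i$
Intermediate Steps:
$Y = 32$ ($Y = 8 \cdot 4 = 32$)
$S{\left(v,H \right)} = 32 - 2 v$ ($S{\left(v,H \right)} = - 2 v + 32 = 32 - 2 v$)
$- \frac{851905}{I{\left(S{\left(6 \left(4 + 5\right) - 2,10 \right)} \right)}} = - \frac{851905}{\left(-829\right) \sqrt{32 - 2 \left(6 \left(4 + 5\right) - 2\right)}} = - \frac{851905}{\left(-829\right) \sqrt{32 - 2 \left(6 \cdot 9 - 2\right)}} = - \frac{851905}{\left(-829\right) \sqrt{32 - 2 \left(54 - 2\right)}} = - \frac{851905}{\left(-829\right) \sqrt{32 - 104}} = - \frac{851905}{\left(-829\right) \sqrt{-72}} = - \frac{851905}{\left(-829\right) 6 i \sqrt{2}} = - \frac{851905}{\left(-4974\right) i \sqrt{2}} = - 851905 \frac{i \sqrt{2}}{9948} = - \frac{851905 i \sqrt{2}}{9948}$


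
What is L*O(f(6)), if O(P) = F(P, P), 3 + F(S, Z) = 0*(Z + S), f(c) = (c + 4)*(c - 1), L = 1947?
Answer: -5841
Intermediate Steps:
f(c) = (-1 + c)*(4 + c) (f(c) = (4 + c)*(-1 + c) = (-1 + c)*(4 + c))
F(S, Z) = -3 (F(S, Z) = -3 + 0*(Z + S) = -3 + 0*(S + Z) = -3 + 0 = -3)
O(P) = -3
L*O(f(6)) = 1947*(-3) = -5841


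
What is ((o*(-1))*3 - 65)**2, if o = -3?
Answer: 3136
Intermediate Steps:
((o*(-1))*3 - 65)**2 = (-3*(-1)*3 - 65)**2 = (3*3 - 65)**2 = (9 - 65)**2 = (-56)**2 = 3136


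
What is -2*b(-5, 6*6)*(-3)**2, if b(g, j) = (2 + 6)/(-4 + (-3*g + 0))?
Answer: -144/11 ≈ -13.091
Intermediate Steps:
b(g, j) = 8/(-4 - 3*g)
-2*b(-5, 6*6)*(-3)**2 = -(-16)/(4 + 3*(-5))*(-3)**2 = -(-16)/(4 - 15)*9 = -(-16)/(-11)*9 = -(-16)*(-1)/11*9 = -2*8/11*9 = -16/11*9 = -144/11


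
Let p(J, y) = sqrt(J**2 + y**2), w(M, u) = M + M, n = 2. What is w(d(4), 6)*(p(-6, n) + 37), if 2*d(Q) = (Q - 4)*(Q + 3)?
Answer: 0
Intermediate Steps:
d(Q) = (-4 + Q)*(3 + Q)/2 (d(Q) = ((Q - 4)*(Q + 3))/2 = ((-4 + Q)*(3 + Q))/2 = (-4 + Q)*(3 + Q)/2)
w(M, u) = 2*M
w(d(4), 6)*(p(-6, n) + 37) = (2*(-6 + (1/2)*4**2 - 1/2*4))*(sqrt((-6)**2 + 2**2) + 37) = (2*(-6 + (1/2)*16 - 2))*(sqrt(36 + 4) + 37) = (2*(-6 + 8 - 2))*(sqrt(40) + 37) = (2*0)*(2*sqrt(10) + 37) = 0*(37 + 2*sqrt(10)) = 0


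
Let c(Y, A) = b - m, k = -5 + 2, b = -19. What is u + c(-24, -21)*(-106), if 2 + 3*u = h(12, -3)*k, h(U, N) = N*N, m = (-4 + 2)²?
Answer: 7285/3 ≈ 2428.3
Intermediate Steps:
m = 4 (m = (-2)² = 4)
k = -3
c(Y, A) = -23 (c(Y, A) = -19 - 1*4 = -19 - 4 = -23)
h(U, N) = N²
u = -29/3 (u = -⅔ + ((-3)²*(-3))/3 = -⅔ + (9*(-3))/3 = -⅔ + (⅓)*(-27) = -⅔ - 9 = -29/3 ≈ -9.6667)
u + c(-24, -21)*(-106) = -29/3 - 23*(-106) = -29/3 + 2438 = 7285/3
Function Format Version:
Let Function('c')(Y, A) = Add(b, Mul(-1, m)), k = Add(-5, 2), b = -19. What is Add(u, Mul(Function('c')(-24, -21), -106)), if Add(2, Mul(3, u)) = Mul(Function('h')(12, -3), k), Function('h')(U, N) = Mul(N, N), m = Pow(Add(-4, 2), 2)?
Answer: Rational(7285, 3) ≈ 2428.3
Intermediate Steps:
m = 4 (m = Pow(-2, 2) = 4)
k = -3
Function('c')(Y, A) = -23 (Function('c')(Y, A) = Add(-19, Mul(-1, 4)) = Add(-19, -4) = -23)
Function('h')(U, N) = Pow(N, 2)
u = Rational(-29, 3) (u = Add(Rational(-2, 3), Mul(Rational(1, 3), Mul(Pow(-3, 2), -3))) = Add(Rational(-2, 3), Mul(Rational(1, 3), Mul(9, -3))) = Add(Rational(-2, 3), Mul(Rational(1, 3), -27)) = Add(Rational(-2, 3), -9) = Rational(-29, 3) ≈ -9.6667)
Add(u, Mul(Function('c')(-24, -21), -106)) = Add(Rational(-29, 3), Mul(-23, -106)) = Add(Rational(-29, 3), 2438) = Rational(7285, 3)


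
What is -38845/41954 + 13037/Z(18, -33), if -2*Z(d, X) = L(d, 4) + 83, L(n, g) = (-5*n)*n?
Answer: 1034203831/64483298 ≈ 16.038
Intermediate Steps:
L(n, g) = -5*n²
Z(d, X) = -83/2 + 5*d²/2 (Z(d, X) = -(-5*d² + 83)/2 = -(83 - 5*d²)/2 = -83/2 + 5*d²/2)
-38845/41954 + 13037/Z(18, -33) = -38845/41954 + 13037/(-83/2 + (5/2)*18²) = -38845*1/41954 + 13037/(-83/2 + (5/2)*324) = -38845/41954 + 13037/(-83/2 + 810) = -38845/41954 + 13037/(1537/2) = -38845/41954 + 13037*(2/1537) = -38845/41954 + 26074/1537 = 1034203831/64483298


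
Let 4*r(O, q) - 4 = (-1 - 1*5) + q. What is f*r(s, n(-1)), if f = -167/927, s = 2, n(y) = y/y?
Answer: 167/3708 ≈ 0.045038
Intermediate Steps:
n(y) = 1
f = -167/927 (f = -167*1/927 = -167/927 ≈ -0.18015)
r(O, q) = -½ + q/4 (r(O, q) = 1 + ((-1 - 1*5) + q)/4 = 1 + ((-1 - 5) + q)/4 = 1 + (-6 + q)/4 = 1 + (-3/2 + q/4) = -½ + q/4)
f*r(s, n(-1)) = -167*(-½ + (¼)*1)/927 = -167*(-½ + ¼)/927 = -167/927*(-¼) = 167/3708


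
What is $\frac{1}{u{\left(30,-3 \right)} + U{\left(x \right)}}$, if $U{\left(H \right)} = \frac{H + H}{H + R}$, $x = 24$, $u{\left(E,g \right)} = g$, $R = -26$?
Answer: $- \frac{1}{27} \approx -0.037037$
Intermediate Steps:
$U{\left(H \right)} = \frac{2 H}{-26 + H}$ ($U{\left(H \right)} = \frac{H + H}{H - 26} = \frac{2 H}{-26 + H}$)
$\frac{1}{u{\left(30,-3 \right)} + U{\left(x \right)}} = \frac{1}{-3 + 2 \cdot 24 \frac{1}{-26 + 24}} = \frac{1}{-3 + 2 \cdot 24 \frac{1}{-2}} = \frac{1}{-3 + 2 \cdot 24 \left(- \frac{1}{2}\right)} = \frac{1}{-3 - 24} = \frac{1}{-27} = - \frac{1}{27}$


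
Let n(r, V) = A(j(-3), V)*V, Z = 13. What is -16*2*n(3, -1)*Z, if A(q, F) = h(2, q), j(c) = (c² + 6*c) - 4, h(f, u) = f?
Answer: 832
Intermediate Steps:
j(c) = -4 + c² + 6*c
A(q, F) = 2
n(r, V) = 2*V
-16*2*n(3, -1)*Z = -16*2*(2*(-1))*13 = -16*2*(-2)*13 = -(-64)*13 = -16*(-52) = 832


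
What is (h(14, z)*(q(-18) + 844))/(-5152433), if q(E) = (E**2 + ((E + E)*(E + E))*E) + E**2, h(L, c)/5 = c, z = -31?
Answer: -3384580/5152433 ≈ -0.65689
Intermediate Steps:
h(L, c) = 5*c
q(E) = 2*E**2 + 4*E**3 (q(E) = (E**2 + ((2*E)*(2*E))*E) + E**2 = (E**2 + (4*E**2)*E) + E**2 = (E**2 + 4*E**3) + E**2 = 2*E**2 + 4*E**3)
(h(14, z)*(q(-18) + 844))/(-5152433) = ((5*(-31))*((-18)**2*(2 + 4*(-18)) + 844))/(-5152433) = -155*(324*(2 - 72) + 844)*(-1/5152433) = -155*(324*(-70) + 844)*(-1/5152433) = -155*(-22680 + 844)*(-1/5152433) = -155*(-21836)*(-1/5152433) = 3384580*(-1/5152433) = -3384580/5152433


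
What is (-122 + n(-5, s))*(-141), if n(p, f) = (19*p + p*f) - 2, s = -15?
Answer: 20304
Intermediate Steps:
n(p, f) = -2 + 19*p + f*p (n(p, f) = (19*p + f*p) - 2 = -2 + 19*p + f*p)
(-122 + n(-5, s))*(-141) = (-122 + (-2 + 19*(-5) - 15*(-5)))*(-141) = (-122 + (-2 - 95 + 75))*(-141) = (-122 - 22)*(-141) = -144*(-141) = 20304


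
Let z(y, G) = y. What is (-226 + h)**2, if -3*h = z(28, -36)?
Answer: 498436/9 ≈ 55382.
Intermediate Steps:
h = -28/3 (h = -1/3*28 = -28/3 ≈ -9.3333)
(-226 + h)**2 = (-226 - 28/3)**2 = (-706/3)**2 = 498436/9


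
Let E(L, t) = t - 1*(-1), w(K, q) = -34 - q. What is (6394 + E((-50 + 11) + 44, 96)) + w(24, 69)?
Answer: 6388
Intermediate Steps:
E(L, t) = 1 + t (E(L, t) = t + 1 = 1 + t)
(6394 + E((-50 + 11) + 44, 96)) + w(24, 69) = (6394 + (1 + 96)) + (-34 - 1*69) = (6394 + 97) + (-34 - 69) = 6491 - 103 = 6388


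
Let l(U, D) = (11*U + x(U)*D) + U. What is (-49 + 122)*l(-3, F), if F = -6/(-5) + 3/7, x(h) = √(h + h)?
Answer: -2628 + 4161*I*√6/35 ≈ -2628.0 + 291.21*I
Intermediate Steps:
x(h) = √2*√h (x(h) = √(2*h) = √2*√h)
F = 57/35 (F = -6*(-⅕) + 3*(⅐) = 6/5 + 3/7 = 57/35 ≈ 1.6286)
l(U, D) = 12*U + D*√2*√U (l(U, D) = (11*U + (√2*√U)*D) + U = (11*U + D*√2*√U) + U = 12*U + D*√2*√U)
(-49 + 122)*l(-3, F) = (-49 + 122)*(12*(-3) + 57*√2*√(-3)/35) = 73*(-36 + 57*√2*(I*√3)/35) = 73*(-36 + 57*I*√6/35) = -2628 + 4161*I*√6/35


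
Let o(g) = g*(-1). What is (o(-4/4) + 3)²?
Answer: 16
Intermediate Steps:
o(g) = -g
(o(-4/4) + 3)² = (-(-4)/4 + 3)² = (-1*(-1) + 3)² = (1 + 3)² = 4² = 16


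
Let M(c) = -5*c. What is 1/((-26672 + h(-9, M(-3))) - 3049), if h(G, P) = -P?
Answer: -1/29736 ≈ -3.3629e-5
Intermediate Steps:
1/((-26672 + h(-9, M(-3))) - 3049) = 1/((-26672 - (-5)*(-3)) - 3049) = 1/((-26672 - 1*15) - 3049) = 1/((-26672 - 15) - 3049) = 1/(-26687 - 3049) = 1/(-29736) = -1/29736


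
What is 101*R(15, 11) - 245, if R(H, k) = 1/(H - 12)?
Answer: -634/3 ≈ -211.33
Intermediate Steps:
R(H, k) = 1/(-12 + H)
101*R(15, 11) - 245 = 101/(-12 + 15) - 245 = 101/3 - 245 = -634/3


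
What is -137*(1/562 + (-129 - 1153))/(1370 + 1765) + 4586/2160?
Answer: 3688087753/63427320 ≈ 58.147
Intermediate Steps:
-137*(1/562 + (-129 - 1153))/(1370 + 1765) + 4586/2160 = -137/(3135/(1/562 - 1282)) + 4586*(1/2160) = -137/(3135/(-720483/562)) + 2293/1080 = -137/(3135*(-562/720483)) + 2293/1080 = -137/(-587290/240161) + 2293/1080 = -137*(-240161/587290) + 2293/1080 = 32902057/587290 + 2293/1080 = 3688087753/63427320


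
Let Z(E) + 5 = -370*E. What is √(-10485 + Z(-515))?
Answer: 2*√45015 ≈ 424.33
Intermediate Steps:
Z(E) = -5 - 370*E
√(-10485 + Z(-515)) = √(-10485 + (-5 - 370*(-515))) = √(-10485 + (-5 + 190550)) = √(-10485 + 190545) = √180060 = 2*√45015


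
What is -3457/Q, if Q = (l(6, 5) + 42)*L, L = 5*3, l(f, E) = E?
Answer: -3457/705 ≈ -4.9035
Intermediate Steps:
L = 15
Q = 705 (Q = (5 + 42)*15 = 47*15 = 705)
-3457/Q = -3457/705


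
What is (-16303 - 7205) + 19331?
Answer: -4177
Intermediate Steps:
(-16303 - 7205) + 19331 = -23508 + 19331 = -4177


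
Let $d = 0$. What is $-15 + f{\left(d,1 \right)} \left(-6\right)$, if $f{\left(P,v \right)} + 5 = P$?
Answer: $15$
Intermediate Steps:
$f{\left(P,v \right)} = -5 + P$
$-15 + f{\left(d,1 \right)} \left(-6\right) = -15 + \left(-5 + 0\right) \left(-6\right) = -15 - -30 = -15 + 30 = 15$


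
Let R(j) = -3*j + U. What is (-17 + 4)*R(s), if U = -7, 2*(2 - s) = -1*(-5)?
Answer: 143/2 ≈ 71.500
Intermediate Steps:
s = -½ (s = 2 - (-1)*(-5)/2 = 2 - ½*5 = 2 - 5/2 = -½ ≈ -0.50000)
R(j) = -7 - 3*j (R(j) = -3*j - 7 = -7 - 3*j)
(-17 + 4)*R(s) = (-17 + 4)*(-7 - 3*(-½)) = -13*(-7 + 3/2) = -13*(-11/2) = 143/2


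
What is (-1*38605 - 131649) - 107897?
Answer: -278151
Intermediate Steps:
(-1*38605 - 131649) - 107897 = (-38605 - 131649) - 107897 = -170254 - 107897 = -278151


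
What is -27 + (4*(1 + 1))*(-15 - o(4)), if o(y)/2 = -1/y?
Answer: -143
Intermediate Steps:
o(y) = -2/y (o(y) = 2*(-1/y) = -2/y)
-27 + (4*(1 + 1))*(-15 - o(4)) = -27 + (4*(1 + 1))*(-15 - (-2)/4) = -27 + (4*2)*(-15 - (-2)/4) = -27 + 8*(-15 - 1*(-½)) = -27 + 8*(-15 + ½) = -27 + 8*(-29/2) = -27 - 116 = -143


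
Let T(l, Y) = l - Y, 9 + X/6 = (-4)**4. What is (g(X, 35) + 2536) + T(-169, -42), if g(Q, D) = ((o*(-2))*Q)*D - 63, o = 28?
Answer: -2902374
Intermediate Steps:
X = 1482 (X = -54 + 6*(-4)**4 = -54 + 6*256 = -54 + 1536 = 1482)
g(Q, D) = -63 - 56*D*Q (g(Q, D) = ((28*(-2))*Q)*D - 63 = (-56*Q)*D - 63 = -56*D*Q - 63 = -63 - 56*D*Q)
(g(X, 35) + 2536) + T(-169, -42) = ((-63 - 56*35*1482) + 2536) + (-169 - 1*(-42)) = ((-63 - 2904720) + 2536) + (-169 + 42) = (-2904783 + 2536) - 127 = -2902247 - 127 = -2902374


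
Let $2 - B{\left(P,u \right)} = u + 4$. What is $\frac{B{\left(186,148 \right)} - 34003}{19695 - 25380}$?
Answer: $\frac{34153}{5685} \approx 6.0076$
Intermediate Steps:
$B{\left(P,u \right)} = -2 - u$ ($B{\left(P,u \right)} = 2 - \left(u + 4\right) = 2 - \left(4 + u\right) = -2 - u$)
$\frac{B{\left(186,148 \right)} - 34003}{19695 - 25380} = \frac{\left(-2 - 148\right) - 34003}{19695 - 25380} = \frac{\left(-2 - 148\right) - 34003}{-5685} = \left(-150 - 34003\right) \left(- \frac{1}{5685}\right) = \left(-34153\right) \left(- \frac{1}{5685}\right) = \frac{34153}{5685}$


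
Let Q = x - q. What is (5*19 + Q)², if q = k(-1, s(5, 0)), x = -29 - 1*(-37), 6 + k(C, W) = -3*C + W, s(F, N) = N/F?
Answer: 11236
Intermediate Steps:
k(C, W) = -6 + W - 3*C (k(C, W) = -6 + (-3*C + W) = -6 + (W - 3*C) = -6 + W - 3*C)
x = 8 (x = -29 + 37 = 8)
q = -3 (q = -6 + 0/5 - 3*(-1) = -6 + 0*(⅕) + 3 = -6 + 0 + 3 = -3)
Q = 11 (Q = 8 - 1*(-3) = 8 + 3 = 11)
(5*19 + Q)² = (5*19 + 11)² = (95 + 11)² = 106² = 11236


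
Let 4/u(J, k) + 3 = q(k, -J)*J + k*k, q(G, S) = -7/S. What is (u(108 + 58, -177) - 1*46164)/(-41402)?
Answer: 723228304/648624433 ≈ 1.1150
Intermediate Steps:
u(J, k) = 4/(4 + k**2) (u(J, k) = 4/(-3 + ((-7*(-1/J))*J + k*k)) = 4/(-3 + ((-(-7)/J)*J + k**2)) = 4/(-3 + ((7/J)*J + k**2)) = 4/(-3 + (7 + k**2)) = 4/(4 + k**2))
(u(108 + 58, -177) - 1*46164)/(-41402) = (4/(4 + (-177)**2) - 1*46164)/(-41402) = (4/(4 + 31329) - 46164)*(-1/41402) = (4/31333 - 46164)*(-1/41402) = -1446456608/31333*(-1/41402) = 723228304/648624433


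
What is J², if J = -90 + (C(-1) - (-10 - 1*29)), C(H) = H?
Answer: 2704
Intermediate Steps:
J = -52 (J = -90 + (-1 - (-10 - 1*29)) = -90 + (-1 - (-10 - 29)) = -90 + (-1 - 1*(-39)) = -90 + (-1 + 39) = -90 + 38 = -52)
J² = (-52)² = 2704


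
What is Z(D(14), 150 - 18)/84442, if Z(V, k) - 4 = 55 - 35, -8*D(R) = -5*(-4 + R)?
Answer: 12/42221 ≈ 0.00028422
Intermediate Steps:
D(R) = -5/2 + 5*R/8 (D(R) = -(-5)*(-4 + R)/8 = -(20 - 5*R)/8 = -5/2 + 5*R/8)
Z(V, k) = 24 (Z(V, k) = 4 + (55 - 35) = 4 + 20 = 24)
Z(D(14), 150 - 18)/84442 = 24/84442 = 24*(1/84442) = 12/42221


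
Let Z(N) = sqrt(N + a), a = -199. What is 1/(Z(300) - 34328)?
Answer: -34328/1178411483 - sqrt(101)/1178411483 ≈ -2.9139e-5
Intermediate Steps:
Z(N) = sqrt(-199 + N) (Z(N) = sqrt(N - 199) = sqrt(-199 + N))
1/(Z(300) - 34328) = 1/(sqrt(-199 + 300) - 34328) = 1/(sqrt(101) - 34328) = 1/(-34328 + sqrt(101))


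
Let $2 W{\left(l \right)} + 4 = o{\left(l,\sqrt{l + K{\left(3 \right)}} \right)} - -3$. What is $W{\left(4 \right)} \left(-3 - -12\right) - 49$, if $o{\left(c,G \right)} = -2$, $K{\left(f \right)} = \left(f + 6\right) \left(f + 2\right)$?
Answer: $- \frac{125}{2} \approx -62.5$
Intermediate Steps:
$K{\left(f \right)} = \left(2 + f\right) \left(6 + f\right)$ ($K{\left(f \right)} = \left(6 + f\right) \left(2 + f\right) = \left(2 + f\right) \left(6 + f\right)$)
$W{\left(l \right)} = - \frac{3}{2}$ ($W{\left(l \right)} = -2 + \frac{-2 - -3}{2} = -2 + \frac{-2 + 3}{2} = -2 + \frac{1}{2} \cdot 1 = -2 + \frac{1}{2} = - \frac{3}{2}$)
$W{\left(4 \right)} \left(-3 - -12\right) - 49 = - \frac{3 \left(-3 - -12\right)}{2} - 49 = - \frac{3 \left(-3 + 12\right)}{2} - 49 = \left(- \frac{3}{2}\right) 9 - 49 = - \frac{27}{2} - 49 = - \frac{125}{2}$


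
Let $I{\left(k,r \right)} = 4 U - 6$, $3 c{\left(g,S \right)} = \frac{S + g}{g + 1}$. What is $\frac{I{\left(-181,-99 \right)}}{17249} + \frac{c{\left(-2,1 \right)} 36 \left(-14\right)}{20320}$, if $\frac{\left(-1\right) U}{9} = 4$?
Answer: $- \frac{743229}{43812460} \approx -0.016964$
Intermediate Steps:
$U = -36$ ($U = \left(-9\right) 4 = -36$)
$c{\left(g,S \right)} = \frac{S + g}{3 \left(1 + g\right)}$ ($c{\left(g,S \right)} = \frac{\left(S + g\right) \frac{1}{g + 1}}{3} = \frac{\left(S + g\right) \frac{1}{1 + g}}{3} = \frac{\frac{1}{1 + g} \left(S + g\right)}{3} = \frac{S + g}{3 \left(1 + g\right)}$)
$I{\left(k,r \right)} = -150$ ($I{\left(k,r \right)} = 4 \left(-36\right) - 6 = -144 - 6 = -150$)
$\frac{I{\left(-181,-99 \right)}}{17249} + \frac{c{\left(-2,1 \right)} 36 \left(-14\right)}{20320} = - \frac{150}{17249} + \frac{\frac{1 - 2}{3 \left(1 - 2\right)} 36 \left(-14\right)}{20320} = \left(-150\right) \frac{1}{17249} + \frac{1}{3} \frac{1}{-1} \left(-1\right) 36 \left(-14\right) \frac{1}{20320} = - \frac{150}{17249} + \frac{1}{3} \left(-1\right) \left(-1\right) 36 \left(-14\right) \frac{1}{20320} = - \frac{150}{17249} + \frac{1}{3} \cdot 36 \left(-14\right) \frac{1}{20320} = - \frac{150}{17249} + 12 \left(-14\right) \frac{1}{20320} = - \frac{150}{17249} - \frac{21}{2540} = - \frac{743229}{43812460}$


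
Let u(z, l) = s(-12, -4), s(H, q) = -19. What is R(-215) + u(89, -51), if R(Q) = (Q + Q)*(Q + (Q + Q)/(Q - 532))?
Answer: 68861057/747 ≈ 92184.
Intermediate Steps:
u(z, l) = -19
R(Q) = 2*Q*(Q + 2*Q/(-532 + Q)) (R(Q) = (2*Q)*(Q + (2*Q)/(-532 + Q)) = (2*Q)*(Q + 2*Q/(-532 + Q)) = 2*Q*(Q + 2*Q/(-532 + Q)))
R(-215) + u(89, -51) = 2*(-215)²*(-530 - 215)/(-532 - 215) - 19 = 2*46225*(-745)/(-747) - 19 = 2*46225*(-1/747)*(-745) - 19 = 68875250/747 - 19 = 68861057/747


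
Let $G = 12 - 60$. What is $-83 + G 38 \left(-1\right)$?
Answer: $1741$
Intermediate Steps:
$G = -48$
$-83 + G 38 \left(-1\right) = -83 - 48 \cdot 38 \left(-1\right) = -83 - -1824 = -83 + 1824 = 1741$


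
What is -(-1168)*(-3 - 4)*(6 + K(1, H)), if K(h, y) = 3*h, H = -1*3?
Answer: -73584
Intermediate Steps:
H = -3
-(-1168)*(-3 - 4)*(6 + K(1, H)) = -(-1168)*(-3 - 4)*(6 + 3*1) = -(-1168)*(-7*(6 + 3)) = -(-1168)*(-7*9) = -(-1168)*(-63) = -1168*63 = -73584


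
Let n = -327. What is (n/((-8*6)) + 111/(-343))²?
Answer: 1268143321/30118144 ≈ 42.106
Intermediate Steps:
(n/((-8*6)) + 111/(-343))² = (-327/((-8*6)) + 111/(-343))² = (-327/(-48) + 111*(-1/343))² = (-327*(-1/48) - 111/343)² = (109/16 - 111/343)² = (35611/5488)² = 1268143321/30118144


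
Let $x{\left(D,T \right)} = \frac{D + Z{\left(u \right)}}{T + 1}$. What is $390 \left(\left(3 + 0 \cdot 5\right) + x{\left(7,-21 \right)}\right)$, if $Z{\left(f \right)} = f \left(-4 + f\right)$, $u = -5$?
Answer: $156$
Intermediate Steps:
$x{\left(D,T \right)} = \frac{45 + D}{1 + T}$ ($x{\left(D,T \right)} = \frac{D - 5 \left(-4 - 5\right)}{T + 1} = \frac{D - -45}{1 + T} = \frac{D + 45}{1 + T} = \frac{45 + D}{1 + T}$)
$390 \left(\left(3 + 0 \cdot 5\right) + x{\left(7,-21 \right)}\right) = 390 \left(\left(3 + 0 \cdot 5\right) + \frac{45 + 7}{1 - 21}\right) = 390 \left(\left(3 + 0\right) + \frac{1}{-20} \cdot 52\right) = 390 \left(3 - \frac{13}{5}\right) = 390 \cdot \frac{2}{5} = 156$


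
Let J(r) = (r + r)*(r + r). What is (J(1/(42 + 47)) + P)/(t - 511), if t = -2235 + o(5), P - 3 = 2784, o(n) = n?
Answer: -22075831/21711461 ≈ -1.0168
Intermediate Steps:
P = 2787 (P = 3 + 2784 = 2787)
J(r) = 4*r**2 (J(r) = (2*r)*(2*r) = 4*r**2)
t = -2230 (t = -2235 + 5 = -2230)
(J(1/(42 + 47)) + P)/(t - 511) = (4*(1/(42 + 47))**2 + 2787)/(-2230 - 511) = (4*(1/89)**2 + 2787)/(-2741) = (4*(1/89)**2 + 2787)*(-1/2741) = (4*(1/7921) + 2787)*(-1/2741) = (4/7921 + 2787)*(-1/2741) = (22075831/7921)*(-1/2741) = -22075831/21711461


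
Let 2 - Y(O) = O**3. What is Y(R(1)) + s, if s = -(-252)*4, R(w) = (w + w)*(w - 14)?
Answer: 18586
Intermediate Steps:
R(w) = 2*w*(-14 + w) (R(w) = (2*w)*(-14 + w) = 2*w*(-14 + w))
Y(O) = 2 - O**3
s = 1008 (s = -63*(-16) = 1008)
Y(R(1)) + s = (2 - (2*1*(-14 + 1))**3) + 1008 = (2 - (2*1*(-13))**3) + 1008 = (2 - 1*(-26)**3) + 1008 = (2 - 1*(-17576)) + 1008 = (2 + 17576) + 1008 = 17578 + 1008 = 18586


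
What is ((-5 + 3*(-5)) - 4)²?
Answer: 576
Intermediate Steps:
((-5 + 3*(-5)) - 4)² = ((-5 - 15) - 4)² = (-20 - 4)² = (-24)² = 576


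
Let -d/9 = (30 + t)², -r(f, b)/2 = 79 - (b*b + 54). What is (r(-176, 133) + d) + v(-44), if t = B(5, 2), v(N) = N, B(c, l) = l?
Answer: 26068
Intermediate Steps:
r(f, b) = -50 + 2*b² (r(f, b) = -2*(79 - (b*b + 54)) = -2*(79 - (b² + 54)) = -2*(79 - (54 + b²)) = -2*(79 + (-54 - b²)) = -2*(25 - b²) = -50 + 2*b²)
t = 2
d = -9216 (d = -9*(30 + 2)² = -9*32² = -9*1024 = -9216)
(r(-176, 133) + d) + v(-44) = ((-50 + 2*133²) - 9216) - 44 = ((-50 + 2*17689) - 9216) - 44 = ((-50 + 35378) - 9216) - 44 = (35328 - 9216) - 44 = 26112 - 44 = 26068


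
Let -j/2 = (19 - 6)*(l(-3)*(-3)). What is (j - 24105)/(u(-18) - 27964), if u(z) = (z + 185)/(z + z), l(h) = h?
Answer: 876204/1006871 ≈ 0.87022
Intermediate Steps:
u(z) = (185 + z)/(2*z) (u(z) = (185 + z)/((2*z)) = (185 + z)*(1/(2*z)) = (185 + z)/(2*z))
j = -234 (j = -2*(19 - 6)*(-3*(-3)) = -26*9 = -2*117 = -234)
(j - 24105)/(u(-18) - 27964) = (-234 - 24105)/((½)*(185 - 18)/(-18) - 27964) = -24339/((½)*(-1/18)*167 - 27964) = -24339/(-167/36 - 27964) = -24339/(-1006871/36) = -24339*(-36/1006871) = 876204/1006871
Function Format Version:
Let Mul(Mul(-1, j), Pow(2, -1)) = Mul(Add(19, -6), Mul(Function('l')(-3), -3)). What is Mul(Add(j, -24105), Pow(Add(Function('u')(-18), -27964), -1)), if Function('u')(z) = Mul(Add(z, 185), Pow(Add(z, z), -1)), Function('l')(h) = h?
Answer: Rational(876204, 1006871) ≈ 0.87022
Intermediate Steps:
Function('u')(z) = Mul(Rational(1, 2), Pow(z, -1), Add(185, z)) (Function('u')(z) = Mul(Add(185, z), Pow(Mul(2, z), -1)) = Mul(Add(185, z), Mul(Rational(1, 2), Pow(z, -1))) = Mul(Rational(1, 2), Pow(z, -1), Add(185, z)))
j = -234 (j = Mul(-2, Mul(Add(19, -6), Mul(-3, -3))) = Mul(-2, Mul(13, 9)) = Mul(-2, 117) = -234)
Mul(Add(j, -24105), Pow(Add(Function('u')(-18), -27964), -1)) = Mul(Add(-234, -24105), Pow(Add(Mul(Rational(1, 2), Pow(-18, -1), Add(185, -18)), -27964), -1)) = Mul(-24339, Pow(Add(Mul(Rational(1, 2), Rational(-1, 18), 167), -27964), -1)) = Mul(-24339, Pow(Add(Rational(-167, 36), -27964), -1)) = Mul(-24339, Pow(Rational(-1006871, 36), -1)) = Mul(-24339, Rational(-36, 1006871)) = Rational(876204, 1006871)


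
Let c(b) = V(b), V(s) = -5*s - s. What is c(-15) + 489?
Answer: 579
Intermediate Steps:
V(s) = -6*s
c(b) = -6*b
c(-15) + 489 = -6*(-15) + 489 = 90 + 489 = 579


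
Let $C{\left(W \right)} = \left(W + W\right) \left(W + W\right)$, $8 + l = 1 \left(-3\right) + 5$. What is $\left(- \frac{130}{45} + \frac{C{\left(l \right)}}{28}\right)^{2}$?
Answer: $\frac{20164}{3969} \approx 5.0804$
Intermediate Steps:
$l = -6$ ($l = -8 + \left(1 \left(-3\right) + 5\right) = -8 + \left(-3 + 5\right) = -8 + 2 = -6$)
$C{\left(W \right)} = 4 W^{2}$ ($C{\left(W \right)} = 2 W 2 W = 4 W^{2}$)
$\left(- \frac{130}{45} + \frac{C{\left(l \right)}}{28}\right)^{2} = \left(- \frac{130}{45} + \frac{4 \left(-6\right)^{2}}{28}\right)^{2} = \left(\left(-130\right) \frac{1}{45} + 4 \cdot 36 \cdot \frac{1}{28}\right)^{2} = \left(- \frac{26}{9} + 144 \cdot \frac{1}{28}\right)^{2} = \left(- \frac{26}{9} + \frac{36}{7}\right)^{2} = \left(\frac{142}{63}\right)^{2} = \frac{20164}{3969}$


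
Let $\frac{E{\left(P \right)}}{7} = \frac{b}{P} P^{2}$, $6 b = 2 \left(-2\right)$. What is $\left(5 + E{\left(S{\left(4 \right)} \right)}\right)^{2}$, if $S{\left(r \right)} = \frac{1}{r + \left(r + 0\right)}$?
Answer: $\frac{2809}{144} \approx 19.507$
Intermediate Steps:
$b = - \frac{2}{3}$ ($b = \frac{2 \left(-2\right)}{6} = \frac{1}{6} \left(-4\right) = - \frac{2}{3} \approx -0.66667$)
$S{\left(r \right)} = \frac{1}{2 r}$ ($S{\left(r \right)} = \frac{1}{r + r} = \frac{1}{2 r}$)
$E{\left(P \right)} = - \frac{14 P}{3}$ ($E{\left(P \right)} = 7 - \frac{2}{3 P} P^{2} = 7 \left(- \frac{2 P}{3}\right) = - \frac{14 P}{3}$)
$\left(5 + E{\left(S{\left(4 \right)} \right)}\right)^{2} = \left(5 - \frac{14 \frac{1}{2 \cdot 4}}{3}\right)^{2} = \left(5 - \frac{14 \cdot \frac{1}{2} \cdot \frac{1}{4}}{3}\right)^{2} = \left(5 - \frac{7}{12}\right)^{2} = \left(\frac{53}{12}\right)^{2} = \frac{2809}{144}$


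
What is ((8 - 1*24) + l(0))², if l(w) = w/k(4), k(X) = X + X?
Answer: 256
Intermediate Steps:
k(X) = 2*X
l(w) = w/8 (l(w) = w/((2*4)) = w/8)
((8 - 1*24) + l(0))² = ((8 - 1*24) + (⅛)*0)² = ((8 - 24) + 0)² = (-16 + 0)² = (-16)² = 256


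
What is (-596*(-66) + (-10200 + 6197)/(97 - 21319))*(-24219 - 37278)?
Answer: -5704137801635/2358 ≈ -2.4191e+9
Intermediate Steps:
(-596*(-66) + (-10200 + 6197)/(97 - 21319))*(-24219 - 37278) = (39336 - 4003/(-21222))*(-61497) = (39336 - 4003*(-1/21222))*(-61497) = (39336 + 4003/21222)*(-61497) = (834792595/21222)*(-61497) = -5704137801635/2358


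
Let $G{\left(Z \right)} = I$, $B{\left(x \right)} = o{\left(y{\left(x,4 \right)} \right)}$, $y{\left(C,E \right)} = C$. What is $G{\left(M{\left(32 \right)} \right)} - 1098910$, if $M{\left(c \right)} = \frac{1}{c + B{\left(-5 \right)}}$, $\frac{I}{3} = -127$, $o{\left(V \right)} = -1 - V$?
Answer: $-1099291$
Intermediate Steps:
$B{\left(x \right)} = -1 - x$
$I = -381$ ($I = 3 \left(-127\right) = -381$)
$M{\left(c \right)} = \frac{1}{4 + c}$ ($M{\left(c \right)} = \frac{1}{c - -4} = \frac{1}{c + \left(-1 + 5\right)} = \frac{1}{c + 4} = \frac{1}{4 + c}$)
$G{\left(Z \right)} = -381$
$G{\left(M{\left(32 \right)} \right)} - 1098910 = -381 - 1098910 = -1099291$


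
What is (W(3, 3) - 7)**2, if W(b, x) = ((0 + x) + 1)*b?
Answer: 25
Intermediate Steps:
W(b, x) = b*(1 + x) (W(b, x) = (x + 1)*b = (1 + x)*b = b*(1 + x))
(W(3, 3) - 7)**2 = (3*(1 + 3) - 7)**2 = (3*4 - 7)**2 = (12 - 7)**2 = 5**2 = 25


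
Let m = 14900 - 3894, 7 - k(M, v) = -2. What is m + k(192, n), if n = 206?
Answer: 11015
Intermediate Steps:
k(M, v) = 9 (k(M, v) = 7 - 1*(-2) = 7 + 2 = 9)
m = 11006
m + k(192, n) = 11006 + 9 = 11015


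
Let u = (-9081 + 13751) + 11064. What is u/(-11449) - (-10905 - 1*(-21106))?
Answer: -116806983/11449 ≈ -10202.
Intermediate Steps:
u = 15734 (u = 4670 + 11064 = 15734)
u/(-11449) - (-10905 - 1*(-21106)) = 15734/(-11449) - (-10905 - 1*(-21106)) = 15734*(-1/11449) - (-10905 + 21106) = -15734/11449 - 1*10201 = -15734/11449 - 10201 = -116806983/11449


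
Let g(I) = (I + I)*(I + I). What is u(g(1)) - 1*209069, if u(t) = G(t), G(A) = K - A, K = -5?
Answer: -209078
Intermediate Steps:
G(A) = -5 - A
g(I) = 4*I² (g(I) = (2*I)*(2*I) = 4*I²)
u(t) = -5 - t
u(g(1)) - 1*209069 = (-5 - 4*1²) - 1*209069 = (-5 - 4) - 209069 = -9 - 209069 = -209078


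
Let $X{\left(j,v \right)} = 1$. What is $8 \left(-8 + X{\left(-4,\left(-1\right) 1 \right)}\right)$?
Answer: $-56$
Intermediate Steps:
$8 \left(-8 + X{\left(-4,\left(-1\right) 1 \right)}\right) = 8 \left(-8 + 1\right) = 8 \left(-7\right) = -56$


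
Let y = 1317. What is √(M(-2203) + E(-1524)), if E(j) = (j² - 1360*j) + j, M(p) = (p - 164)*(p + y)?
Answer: 9*√80134 ≈ 2547.7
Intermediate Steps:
M(p) = (-164 + p)*(1317 + p) (M(p) = (p - 164)*(p + 1317) = (-164 + p)*(1317 + p))
E(j) = j² - 1359*j
√(M(-2203) + E(-1524)) = √((-215988 + (-2203)² + 1153*(-2203)) - 1524*(-1359 - 1524)) = √((-215988 + 4853209 - 2540059) - 1524*(-2883)) = √(2097162 + 4393692) = √6490854 = 9*√80134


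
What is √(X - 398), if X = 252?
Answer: I*√146 ≈ 12.083*I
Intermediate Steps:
√(X - 398) = √(252 - 398) = √(-146) = I*√146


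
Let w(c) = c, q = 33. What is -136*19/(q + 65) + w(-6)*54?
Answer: -17168/49 ≈ -350.37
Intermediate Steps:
-136*19/(q + 65) + w(-6)*54 = -136*19/(33 + 65) - 6*54 = -136/(98*(1/19)) - 324 = -136/98/19 - 324 = -136*19/98 - 324 = -1292/49 - 324 = -17168/49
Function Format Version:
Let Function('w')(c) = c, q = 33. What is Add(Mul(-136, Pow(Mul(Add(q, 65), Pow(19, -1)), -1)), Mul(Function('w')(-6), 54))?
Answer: Rational(-17168, 49) ≈ -350.37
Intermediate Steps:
Add(Mul(-136, Pow(Mul(Add(q, 65), Pow(19, -1)), -1)), Mul(Function('w')(-6), 54)) = Add(Mul(-136, Pow(Mul(Add(33, 65), Pow(19, -1)), -1)), Mul(-6, 54)) = Add(Mul(-136, Pow(Mul(98, Rational(1, 19)), -1)), -324) = Add(Mul(-136, Pow(Rational(98, 19), -1)), -324) = Add(Mul(-136, Rational(19, 98)), -324) = Add(Rational(-1292, 49), -324) = Rational(-17168, 49)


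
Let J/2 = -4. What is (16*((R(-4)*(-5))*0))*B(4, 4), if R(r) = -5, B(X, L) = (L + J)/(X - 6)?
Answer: 0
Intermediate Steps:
J = -8 (J = 2*(-4) = -8)
B(X, L) = (-8 + L)/(-6 + X) (B(X, L) = (L - 8)/(X - 6) = (-8 + L)/(-6 + X))
(16*((R(-4)*(-5))*0))*B(4, 4) = (16*(-5*(-5)*0))*((-8 + 4)/(-6 + 4)) = (16*(25*0))*(-4/(-2)) = (16*0)*(-½*(-4)) = 0*2 = 0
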